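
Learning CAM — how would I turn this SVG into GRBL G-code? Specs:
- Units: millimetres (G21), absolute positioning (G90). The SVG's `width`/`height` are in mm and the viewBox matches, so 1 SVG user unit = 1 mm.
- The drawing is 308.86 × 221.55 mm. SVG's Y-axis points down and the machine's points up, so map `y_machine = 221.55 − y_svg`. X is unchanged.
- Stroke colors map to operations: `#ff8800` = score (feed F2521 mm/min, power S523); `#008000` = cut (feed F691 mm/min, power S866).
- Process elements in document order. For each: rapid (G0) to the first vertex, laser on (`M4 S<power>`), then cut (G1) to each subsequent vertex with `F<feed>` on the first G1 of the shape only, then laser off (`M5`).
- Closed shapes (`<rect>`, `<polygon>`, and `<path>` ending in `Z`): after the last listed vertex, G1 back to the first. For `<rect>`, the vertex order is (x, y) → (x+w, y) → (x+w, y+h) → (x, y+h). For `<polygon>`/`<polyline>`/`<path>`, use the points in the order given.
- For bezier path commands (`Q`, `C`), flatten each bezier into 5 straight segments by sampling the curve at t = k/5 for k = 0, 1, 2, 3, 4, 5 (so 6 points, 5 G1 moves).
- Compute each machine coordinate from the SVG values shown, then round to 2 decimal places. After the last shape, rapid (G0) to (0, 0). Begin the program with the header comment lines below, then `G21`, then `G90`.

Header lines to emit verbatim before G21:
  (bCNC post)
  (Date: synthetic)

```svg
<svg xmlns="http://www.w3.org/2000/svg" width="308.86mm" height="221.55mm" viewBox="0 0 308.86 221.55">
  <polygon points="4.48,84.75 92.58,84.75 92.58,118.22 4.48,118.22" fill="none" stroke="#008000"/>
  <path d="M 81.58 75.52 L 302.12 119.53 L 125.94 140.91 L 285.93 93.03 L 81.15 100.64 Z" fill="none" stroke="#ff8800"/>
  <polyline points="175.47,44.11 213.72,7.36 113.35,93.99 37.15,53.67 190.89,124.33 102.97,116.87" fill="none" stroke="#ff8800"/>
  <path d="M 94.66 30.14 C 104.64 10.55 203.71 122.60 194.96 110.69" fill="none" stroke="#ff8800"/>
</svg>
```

(bCNC post)
(Date: synthetic)
G21
G90
G0 X4.48 Y136.80
M4 S866
G1 X92.58 Y136.80 F691
G1 X92.58 Y103.33
G1 X4.48 Y103.33
G1 X4.48 Y136.80
M5
G0 X81.58 Y146.03
M4 S523
G1 X302.12 Y102.02 F2521
G1 X125.94 Y80.64
G1 X285.93 Y128.52
G1 X81.15 Y120.91
G1 X81.58 Y146.03
M5
G0 X175.47 Y177.44
M4 S523
G1 X213.72 Y214.19 F2521
G1 X113.35 Y127.56
G1 X37.15 Y167.88
G1 X190.89 Y97.22
G1 X102.97 Y104.68
M5
G0 X94.66 Y191.41
M4 S523
G1 X109.76 Y189.41 F2521
G1 X136.80 Y168.09
G1 X166.31 Y139.71
G1 X188.85 Y116.54
G1 X194.96 Y110.86
M5
G0 X0.00 Y0.00

Since the viewBox matches the mm dimensions, user units are millimetres directly. The only transform is the Y-flip y_m = 221.55 − y_svg.

Shape 1 is a rectangle drawn with `<polygon>`. Its stroke #008000 means cut at S866, F691. After flipping Y the toolpath is (4.48,136.80) → (92.58,136.80) → (92.58,103.33) → (4.48,103.33) → (4.48,136.80), returning to the start.

Shape 2 is a closed polygon drawn with `<path>`. Its stroke #ff8800 means score at S523, F2521. After flipping Y the toolpath is (81.58,146.03) → (302.12,102.02) → (125.94,80.64) → (285.93,128.52) → (81.15,120.91) → (81.58,146.03), returning to the start.

Shape 3 is a open polyline drawn with `<polyline>`. Its stroke #ff8800 means score at S523, F2521. After flipping Y the toolpath is (175.47,177.44) → (213.72,214.19) → (113.35,127.56) → (37.15,167.88) → (190.89,97.22) → (102.97,104.68).

Shape 4 is a cubic bezier drawn with `<path>`. Its stroke #ff8800 means score at S523, F2521. After flipping Y the toolpath is (94.66,191.41) → (109.76,189.41) → (136.80,168.09) → (166.31,139.71) → (188.85,116.54) → (194.96,110.86).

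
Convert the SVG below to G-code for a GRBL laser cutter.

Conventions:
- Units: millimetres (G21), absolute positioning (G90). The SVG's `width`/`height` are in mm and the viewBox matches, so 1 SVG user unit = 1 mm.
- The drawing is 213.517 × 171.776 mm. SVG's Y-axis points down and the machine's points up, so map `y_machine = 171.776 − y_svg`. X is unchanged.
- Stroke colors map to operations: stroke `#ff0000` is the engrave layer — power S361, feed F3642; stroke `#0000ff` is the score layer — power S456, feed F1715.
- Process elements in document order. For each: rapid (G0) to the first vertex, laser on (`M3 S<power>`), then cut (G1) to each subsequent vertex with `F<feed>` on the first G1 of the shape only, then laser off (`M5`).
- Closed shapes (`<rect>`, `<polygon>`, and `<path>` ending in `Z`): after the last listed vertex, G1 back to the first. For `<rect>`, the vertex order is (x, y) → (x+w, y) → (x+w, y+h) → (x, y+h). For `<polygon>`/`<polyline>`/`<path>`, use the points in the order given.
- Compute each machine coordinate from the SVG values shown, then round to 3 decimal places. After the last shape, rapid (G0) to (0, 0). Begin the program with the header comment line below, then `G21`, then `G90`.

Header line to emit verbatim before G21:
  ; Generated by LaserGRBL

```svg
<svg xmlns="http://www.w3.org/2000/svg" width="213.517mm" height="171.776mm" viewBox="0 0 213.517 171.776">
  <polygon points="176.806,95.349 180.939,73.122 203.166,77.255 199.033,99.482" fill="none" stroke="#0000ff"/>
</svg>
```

; Generated by LaserGRBL
G21
G90
G0 X176.806 Y76.427
M3 S456
G1 X180.939 Y98.654 F1715
G1 X203.166 Y94.521
G1 X199.033 Y72.294
G1 X176.806 Y76.427
M5
G0 X0.000 Y0.000

1 u = 1 mm; y_m = 171.776 − y.

[1] `<polygon>` regular polygon, #0000ff→score S456 F1715: (176.806,76.427) → (180.939,98.654) → (203.166,94.521) → (199.033,72.294) → (176.806,76.427) (closed)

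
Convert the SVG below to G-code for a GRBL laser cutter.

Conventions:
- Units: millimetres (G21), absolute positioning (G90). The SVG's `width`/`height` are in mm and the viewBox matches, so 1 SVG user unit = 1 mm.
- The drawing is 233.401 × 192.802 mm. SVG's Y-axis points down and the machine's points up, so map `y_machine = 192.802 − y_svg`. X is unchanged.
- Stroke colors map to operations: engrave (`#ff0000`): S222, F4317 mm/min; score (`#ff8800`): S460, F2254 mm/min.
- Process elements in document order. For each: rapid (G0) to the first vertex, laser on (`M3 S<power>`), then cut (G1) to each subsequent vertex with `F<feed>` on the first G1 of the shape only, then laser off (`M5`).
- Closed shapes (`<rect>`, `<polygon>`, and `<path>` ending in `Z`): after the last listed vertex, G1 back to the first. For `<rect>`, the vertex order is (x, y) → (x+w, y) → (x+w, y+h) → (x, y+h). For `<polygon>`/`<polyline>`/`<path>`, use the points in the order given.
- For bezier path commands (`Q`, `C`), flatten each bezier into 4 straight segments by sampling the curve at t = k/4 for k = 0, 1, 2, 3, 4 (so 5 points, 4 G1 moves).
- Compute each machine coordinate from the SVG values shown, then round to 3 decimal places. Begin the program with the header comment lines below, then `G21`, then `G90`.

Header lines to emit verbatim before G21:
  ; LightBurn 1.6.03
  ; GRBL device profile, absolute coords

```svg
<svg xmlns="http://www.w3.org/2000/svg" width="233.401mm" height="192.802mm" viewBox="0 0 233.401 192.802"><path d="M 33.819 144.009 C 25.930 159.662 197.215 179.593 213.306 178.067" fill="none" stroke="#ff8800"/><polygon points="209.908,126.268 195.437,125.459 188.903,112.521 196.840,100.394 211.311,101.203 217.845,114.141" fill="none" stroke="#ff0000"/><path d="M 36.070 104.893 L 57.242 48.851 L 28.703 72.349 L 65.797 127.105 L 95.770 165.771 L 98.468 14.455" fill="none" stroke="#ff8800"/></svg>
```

1 u = 1 mm; y_m = 192.802 − y.

[1] `<path>` cubic bezier, #ff8800→score S460 F2254: (33.819,48.793) → (56.273,36.653) → (114.570,25.322) → (177.363,17.212) → (213.306,14.735)

[2] `<polygon>` regular polygon, #ff0000→engrave S222 F4317: (209.908,66.534) → (195.437,67.343) → (188.903,80.281) → (196.840,92.408) → (211.311,91.599) → (217.845,78.661) → (209.908,66.534) (closed)

[3] `<path>` open polyline, #ff8800→score S460 F2254: (36.070,87.909) → (57.242,143.951) → (28.703,120.453) → (65.797,65.697) → (95.770,27.031) → (98.468,178.347)

; LightBurn 1.6.03
; GRBL device profile, absolute coords
G21
G90
G0 X33.819 Y48.793
M3 S460
G1 X56.273 Y36.653 F2254
G1 X114.570 Y25.322
G1 X177.363 Y17.212
G1 X213.306 Y14.735
M5
G0 X209.908 Y66.534
M3 S222
G1 X195.437 Y67.343 F4317
G1 X188.903 Y80.281
G1 X196.840 Y92.408
G1 X211.311 Y91.599
G1 X217.845 Y78.661
G1 X209.908 Y66.534
M5
G0 X36.070 Y87.909
M3 S460
G1 X57.242 Y143.951 F2254
G1 X28.703 Y120.453
G1 X65.797 Y65.697
G1 X95.770 Y27.031
G1 X98.468 Y178.347
M5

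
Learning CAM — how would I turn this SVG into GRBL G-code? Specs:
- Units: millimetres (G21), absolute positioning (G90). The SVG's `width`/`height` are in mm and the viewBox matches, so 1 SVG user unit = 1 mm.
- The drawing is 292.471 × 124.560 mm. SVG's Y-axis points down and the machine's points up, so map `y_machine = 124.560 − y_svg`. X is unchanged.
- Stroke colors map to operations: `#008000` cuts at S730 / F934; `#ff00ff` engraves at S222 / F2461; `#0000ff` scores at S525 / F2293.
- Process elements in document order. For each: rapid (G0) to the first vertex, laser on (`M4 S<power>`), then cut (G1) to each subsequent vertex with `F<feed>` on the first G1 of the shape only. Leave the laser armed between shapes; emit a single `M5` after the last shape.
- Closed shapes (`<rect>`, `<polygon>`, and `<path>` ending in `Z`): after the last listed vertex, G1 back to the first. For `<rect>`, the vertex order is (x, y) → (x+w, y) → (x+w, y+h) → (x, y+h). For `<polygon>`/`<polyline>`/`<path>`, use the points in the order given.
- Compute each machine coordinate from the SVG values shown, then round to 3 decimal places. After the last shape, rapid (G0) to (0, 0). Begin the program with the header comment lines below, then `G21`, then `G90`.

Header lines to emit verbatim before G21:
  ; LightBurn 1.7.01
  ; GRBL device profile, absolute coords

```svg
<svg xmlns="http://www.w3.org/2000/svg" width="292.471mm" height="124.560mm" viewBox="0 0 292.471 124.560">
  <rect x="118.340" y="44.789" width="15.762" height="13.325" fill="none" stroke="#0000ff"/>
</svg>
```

1 u = 1 mm; y_m = 124.560 − y.

[1] `<rect>` rectangle, #0000ff→score S525 F2293: (118.340,79.771) → (134.102,79.771) → (134.102,66.446) → (118.340,66.446) → (118.340,79.771) (closed)

; LightBurn 1.7.01
; GRBL device profile, absolute coords
G21
G90
G0 X118.340 Y79.771
M4 S525
G1 X134.102 Y79.771 F2293
G1 X134.102 Y66.446
G1 X118.340 Y66.446
G1 X118.340 Y79.771
M5
G0 X0.000 Y0.000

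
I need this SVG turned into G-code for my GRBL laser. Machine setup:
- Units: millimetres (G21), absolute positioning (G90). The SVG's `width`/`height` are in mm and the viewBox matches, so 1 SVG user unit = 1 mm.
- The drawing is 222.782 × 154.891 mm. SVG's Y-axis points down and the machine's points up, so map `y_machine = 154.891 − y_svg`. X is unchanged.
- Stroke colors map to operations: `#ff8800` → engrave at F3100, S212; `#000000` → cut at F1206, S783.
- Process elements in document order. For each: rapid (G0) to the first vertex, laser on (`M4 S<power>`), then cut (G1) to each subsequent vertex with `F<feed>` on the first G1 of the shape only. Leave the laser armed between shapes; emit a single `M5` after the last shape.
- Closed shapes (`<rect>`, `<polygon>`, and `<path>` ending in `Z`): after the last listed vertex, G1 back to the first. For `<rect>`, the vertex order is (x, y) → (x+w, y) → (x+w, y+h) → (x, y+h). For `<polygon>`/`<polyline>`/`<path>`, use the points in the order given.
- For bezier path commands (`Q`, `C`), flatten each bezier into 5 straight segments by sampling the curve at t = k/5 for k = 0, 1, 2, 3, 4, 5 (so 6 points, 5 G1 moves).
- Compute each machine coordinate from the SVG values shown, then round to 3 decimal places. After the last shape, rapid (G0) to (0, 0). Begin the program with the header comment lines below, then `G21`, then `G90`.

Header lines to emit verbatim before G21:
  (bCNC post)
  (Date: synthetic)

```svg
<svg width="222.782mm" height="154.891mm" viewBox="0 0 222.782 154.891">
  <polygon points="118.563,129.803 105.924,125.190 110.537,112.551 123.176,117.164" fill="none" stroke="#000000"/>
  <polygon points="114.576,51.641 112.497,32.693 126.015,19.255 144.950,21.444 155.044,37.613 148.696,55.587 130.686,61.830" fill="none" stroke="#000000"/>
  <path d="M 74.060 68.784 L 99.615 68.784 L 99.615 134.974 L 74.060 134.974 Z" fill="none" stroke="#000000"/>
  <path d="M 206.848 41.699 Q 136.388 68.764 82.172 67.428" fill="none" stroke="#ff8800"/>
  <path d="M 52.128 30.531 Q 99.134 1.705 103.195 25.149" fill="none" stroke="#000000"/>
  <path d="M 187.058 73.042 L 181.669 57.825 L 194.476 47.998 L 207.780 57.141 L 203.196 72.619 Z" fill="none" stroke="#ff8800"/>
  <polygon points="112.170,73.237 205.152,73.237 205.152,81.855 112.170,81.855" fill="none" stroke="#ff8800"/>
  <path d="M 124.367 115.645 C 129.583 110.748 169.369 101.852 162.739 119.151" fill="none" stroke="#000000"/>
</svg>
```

(bCNC post)
(Date: synthetic)
G21
G90
G0 X118.563 Y25.088
M4 S783
G1 X105.924 Y29.701 F1206
G1 X110.537 Y42.340
G1 X123.176 Y37.727
G1 X118.563 Y25.088
G0 X114.576 Y103.250
M4 S783
G1 X112.497 Y122.198 F1206
G1 X126.015 Y135.636
G1 X144.950 Y133.447
G1 X155.044 Y117.278
G1 X148.696 Y99.304
G1 X130.686 Y93.061
G1 X114.576 Y103.250
G0 X74.060 Y86.107
M4 S783
G1 X99.615 Y86.107 F1206
G1 X99.615 Y19.917
G1 X74.060 Y19.917
G1 X74.060 Y86.107
G0 X206.848 Y113.192
M4 S212
G1 X179.314 Y103.502 F3100
G1 X153.079 Y96.084
G1 X128.144 Y90.938
G1 X104.508 Y88.065
G1 X82.172 Y87.463
G0 X52.128 Y124.360
M4 S783
G1 X69.213 Y133.800 F1206
G1 X82.862 Y139.058
G1 X93.075 Y140.134
G1 X99.853 Y137.029
G1 X103.195 Y129.742
G0 X187.058 Y81.849
M4 S212
G1 X181.669 Y97.066 F3100
G1 X194.476 Y106.893
G1 X207.780 Y97.750
G1 X203.196 Y82.272
G1 X187.058 Y81.849
G0 X112.170 Y81.654
M4 S212
G1 X205.152 Y81.654 F3100
G1 X205.152 Y73.036
G1 X112.170 Y73.036
G1 X112.170 Y81.654
G0 X124.367 Y39.246
M4 S783
G1 X130.997 Y42.423 F1206
G1 X142.037 Y45.110
G1 X153.598 Y45.858
G1 X161.795 Y43.218
G1 X162.739 Y35.740
M5
G0 X0.000 Y0.000

1 u = 1 mm; y_m = 154.891 − y.

[1] `<polygon>` regular polygon, #000000→cut S783 F1206: (118.563,25.088) → (105.924,29.701) → (110.537,42.340) → (123.176,37.727) → (118.563,25.088) (closed)

[2] `<polygon>` regular polygon, #000000→cut S783 F1206: (114.576,103.250) → (112.497,122.198) → (126.015,135.636) → (144.950,133.447) → (155.044,117.278) → (148.696,99.304) → (130.686,93.061) → (114.576,103.250) (closed)

[3] `<path>` rectangle, #000000→cut S783 F1206: (74.060,86.107) → (99.615,86.107) → (99.615,19.917) → (74.060,19.917) → (74.060,86.107) (closed)

[4] `<path>` quadratic bezier, #ff8800→engrave S212 F3100: (206.848,113.192) → (179.314,103.502) → (153.079,96.084) → (128.144,90.938) → (104.508,88.065) → (82.172,87.463)

[5] `<path>` quadratic bezier, #000000→cut S783 F1206: (52.128,124.360) → (69.213,133.800) → (82.862,139.058) → (93.075,140.134) → (99.853,137.029) → (103.195,129.742)

[6] `<path>` regular polygon, #ff8800→engrave S212 F3100: (187.058,81.849) → (181.669,97.066) → (194.476,106.893) → (207.780,97.750) → (203.196,82.272) → (187.058,81.849) (closed)

[7] `<polygon>` rectangle, #ff8800→engrave S212 F3100: (112.170,81.654) → (205.152,81.654) → (205.152,73.036) → (112.170,73.036) → (112.170,81.654) (closed)

[8] `<path>` cubic bezier, #000000→cut S783 F1206: (124.367,39.246) → (130.997,42.423) → (142.037,45.110) → (153.598,45.858) → (161.795,43.218) → (162.739,35.740)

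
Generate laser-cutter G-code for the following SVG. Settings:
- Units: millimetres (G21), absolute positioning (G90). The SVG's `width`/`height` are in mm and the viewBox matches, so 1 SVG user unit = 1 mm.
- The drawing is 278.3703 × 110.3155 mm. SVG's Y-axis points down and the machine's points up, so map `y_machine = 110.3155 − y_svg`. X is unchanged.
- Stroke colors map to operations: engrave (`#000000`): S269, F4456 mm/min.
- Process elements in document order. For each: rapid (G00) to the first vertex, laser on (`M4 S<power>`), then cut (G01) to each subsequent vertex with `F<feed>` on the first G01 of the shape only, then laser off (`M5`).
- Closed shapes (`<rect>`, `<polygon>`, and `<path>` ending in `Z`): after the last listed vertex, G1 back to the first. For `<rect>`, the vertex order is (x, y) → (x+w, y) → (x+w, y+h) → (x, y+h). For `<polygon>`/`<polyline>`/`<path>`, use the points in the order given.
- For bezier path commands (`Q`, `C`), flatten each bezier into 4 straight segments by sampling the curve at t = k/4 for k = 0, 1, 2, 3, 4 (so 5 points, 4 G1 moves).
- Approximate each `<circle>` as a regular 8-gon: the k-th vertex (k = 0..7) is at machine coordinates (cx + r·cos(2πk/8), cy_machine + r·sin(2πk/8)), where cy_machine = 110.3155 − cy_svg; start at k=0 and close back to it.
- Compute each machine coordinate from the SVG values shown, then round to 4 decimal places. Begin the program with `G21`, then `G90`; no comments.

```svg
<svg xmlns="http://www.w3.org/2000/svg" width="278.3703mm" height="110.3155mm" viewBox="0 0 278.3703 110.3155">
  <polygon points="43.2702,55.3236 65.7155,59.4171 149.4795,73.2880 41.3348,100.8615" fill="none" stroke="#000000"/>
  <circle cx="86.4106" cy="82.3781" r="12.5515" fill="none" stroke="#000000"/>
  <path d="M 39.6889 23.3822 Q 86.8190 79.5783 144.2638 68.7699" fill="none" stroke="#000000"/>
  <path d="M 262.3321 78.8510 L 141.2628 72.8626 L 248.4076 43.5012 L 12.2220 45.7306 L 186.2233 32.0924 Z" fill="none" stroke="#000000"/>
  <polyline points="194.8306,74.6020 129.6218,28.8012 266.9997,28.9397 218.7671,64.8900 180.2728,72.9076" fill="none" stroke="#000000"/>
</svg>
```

1 u = 1 mm; y_m = 110.3155 − y.

[1] `<polygon>` closed polygon, #000000→engrave S269 F4456: (43.2702,54.9919) → (65.7155,50.8984) → (149.4795,37.0275) → (41.3348,9.4540) → (43.2702,54.9919) (closed)

[2] `<circle>` circle, #000000→engrave S269 F4456: (98.9621,27.9374) → (95.2859,36.8127) → (86.4106,40.4889) → (77.5353,36.8127) → (73.8591,27.9374) → (77.5353,19.0621) → (86.4106,15.3859) → (95.2859,19.0621) → (98.9621,27.9374) (closed)

[3] `<path>` quadratic bezier, #000000→engrave S269 F4456: (39.6889,86.9333) → (63.8986,63.0230) → (89.3977,47.4883) → (116.1861,40.3292) → (144.2638,41.5456)

[4] `<path>` closed polygon, #000000→engrave S269 F4456: (262.3321,31.4645) → (141.2628,37.4529) → (248.4076,66.8143) → (12.2220,64.5849) → (186.2233,78.2231) → (262.3321,31.4645) (closed)

[5] `<polyline>` open polyline, #000000→engrave S269 F4456: (194.8306,35.7135) → (129.6218,81.5143) → (266.9997,81.3758) → (218.7671,45.4255) → (180.2728,37.4079)

G21
G90
G00 X43.2702 Y54.9919
M4 S269
G01 X65.7155 Y50.8984 F4456
G01 X149.4795 Y37.0275
G01 X41.3348 Y9.4540
G01 X43.2702 Y54.9919
M5
G00 X98.9621 Y27.9374
M4 S269
G01 X95.2859 Y36.8127 F4456
G01 X86.4106 Y40.4889
G01 X77.5353 Y36.8127
G01 X73.8591 Y27.9374
G01 X77.5353 Y19.0621
G01 X86.4106 Y15.3859
G01 X95.2859 Y19.0621
G01 X98.9621 Y27.9374
M5
G00 X39.6889 Y86.9333
M4 S269
G01 X63.8986 Y63.0230 F4456
G01 X89.3977 Y47.4883
G01 X116.1861 Y40.3292
G01 X144.2638 Y41.5456
M5
G00 X262.3321 Y31.4645
M4 S269
G01 X141.2628 Y37.4529 F4456
G01 X248.4076 Y66.8143
G01 X12.2220 Y64.5849
G01 X186.2233 Y78.2231
G01 X262.3321 Y31.4645
M5
G00 X194.8306 Y35.7135
M4 S269
G01 X129.6218 Y81.5143 F4456
G01 X266.9997 Y81.3758
G01 X218.7671 Y45.4255
G01 X180.2728 Y37.4079
M5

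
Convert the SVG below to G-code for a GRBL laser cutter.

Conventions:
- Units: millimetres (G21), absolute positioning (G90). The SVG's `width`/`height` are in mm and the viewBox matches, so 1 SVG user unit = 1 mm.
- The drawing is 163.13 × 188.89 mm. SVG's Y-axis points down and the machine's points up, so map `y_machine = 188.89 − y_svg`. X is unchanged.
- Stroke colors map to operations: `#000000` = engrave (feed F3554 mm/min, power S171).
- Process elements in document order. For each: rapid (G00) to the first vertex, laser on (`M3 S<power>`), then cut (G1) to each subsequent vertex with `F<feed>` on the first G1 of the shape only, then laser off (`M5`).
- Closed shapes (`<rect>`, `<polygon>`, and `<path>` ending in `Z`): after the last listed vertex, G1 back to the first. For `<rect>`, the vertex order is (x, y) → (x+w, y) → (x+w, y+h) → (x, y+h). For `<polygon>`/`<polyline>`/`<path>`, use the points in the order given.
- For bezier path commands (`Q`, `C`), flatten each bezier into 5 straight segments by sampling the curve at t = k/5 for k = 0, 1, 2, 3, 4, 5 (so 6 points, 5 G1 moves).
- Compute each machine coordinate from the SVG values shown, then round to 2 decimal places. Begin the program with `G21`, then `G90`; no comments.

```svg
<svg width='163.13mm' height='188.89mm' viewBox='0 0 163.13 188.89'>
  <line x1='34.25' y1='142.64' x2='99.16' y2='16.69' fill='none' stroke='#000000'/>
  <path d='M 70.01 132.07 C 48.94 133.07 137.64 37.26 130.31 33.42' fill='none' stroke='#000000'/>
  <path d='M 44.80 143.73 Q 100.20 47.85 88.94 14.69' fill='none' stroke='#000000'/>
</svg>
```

G21
G90
G00 X34.25 Y46.25
M3 S171
G1 X99.16 Y172.20 F3554
M5
G00 X70.01 Y56.82
M3 S171
G1 X68.89 Y66.33 F3554
G1 X84.24 Y90.01
G1 X106.18 Y118.80
G1 X124.83 Y143.64
G1 X130.31 Y155.47
M5
G00 X44.80 Y45.16
M3 S171
G1 X64.29 Y81.00 F3554
G1 X78.45 Y111.83
G1 X87.28 Y137.64
G1 X90.78 Y158.43
G1 X88.94 Y174.20
M5

1 u = 1 mm; y_m = 188.89 − y.

[1] `<line>` line segment, #000000→engrave S171 F3554: (34.25,46.25) → (99.16,172.20)

[2] `<path>` cubic bezier, #000000→engrave S171 F3554: (70.01,56.82) → (68.89,66.33) → (84.24,90.01) → (106.18,118.80) → (124.83,143.64) → (130.31,155.47)

[3] `<path>` quadratic bezier, #000000→engrave S171 F3554: (44.80,45.16) → (64.29,81.00) → (78.45,111.83) → (87.28,137.64) → (90.78,158.43) → (88.94,174.20)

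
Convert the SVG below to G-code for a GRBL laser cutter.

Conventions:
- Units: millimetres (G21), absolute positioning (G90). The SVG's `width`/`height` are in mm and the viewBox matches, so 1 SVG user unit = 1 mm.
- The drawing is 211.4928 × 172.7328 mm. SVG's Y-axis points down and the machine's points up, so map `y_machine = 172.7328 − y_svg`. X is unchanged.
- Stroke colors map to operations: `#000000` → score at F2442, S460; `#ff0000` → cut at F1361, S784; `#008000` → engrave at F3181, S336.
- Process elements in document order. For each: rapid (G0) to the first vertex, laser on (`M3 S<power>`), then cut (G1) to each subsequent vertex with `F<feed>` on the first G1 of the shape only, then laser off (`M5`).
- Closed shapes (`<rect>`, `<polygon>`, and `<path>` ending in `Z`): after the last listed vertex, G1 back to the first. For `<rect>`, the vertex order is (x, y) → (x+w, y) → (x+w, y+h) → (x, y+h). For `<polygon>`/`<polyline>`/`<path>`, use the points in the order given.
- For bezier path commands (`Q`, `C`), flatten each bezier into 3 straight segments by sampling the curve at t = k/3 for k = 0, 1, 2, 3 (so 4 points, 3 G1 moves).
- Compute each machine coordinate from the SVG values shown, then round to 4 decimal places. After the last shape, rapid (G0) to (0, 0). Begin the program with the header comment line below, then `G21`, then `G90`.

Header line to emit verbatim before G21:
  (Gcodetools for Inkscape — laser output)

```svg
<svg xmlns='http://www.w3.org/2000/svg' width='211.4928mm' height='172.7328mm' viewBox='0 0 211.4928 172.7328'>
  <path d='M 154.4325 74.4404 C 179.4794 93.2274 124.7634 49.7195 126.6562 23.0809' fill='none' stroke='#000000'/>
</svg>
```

Since the viewBox matches the mm dimensions, user units are millimetres directly. The only transform is the Y-flip y_m = 172.7328 − y_svg.

Shape 1 is a cubic bezier drawn with `<path>`. Its stroke #000000 means score at S460, F2442. After flipping Y the toolpath is (154.4325,98.2924) → (157.9426,97.3384) → (138.5822,120.3222) → (126.6562,149.6519).

(Gcodetools for Inkscape — laser output)
G21
G90
G0 X154.4325 Y98.2924
M3 S460
G1 X157.9426 Y97.3384 F2442
G1 X138.5822 Y120.3222
G1 X126.6562 Y149.6519
M5
G0 X0.0000 Y0.0000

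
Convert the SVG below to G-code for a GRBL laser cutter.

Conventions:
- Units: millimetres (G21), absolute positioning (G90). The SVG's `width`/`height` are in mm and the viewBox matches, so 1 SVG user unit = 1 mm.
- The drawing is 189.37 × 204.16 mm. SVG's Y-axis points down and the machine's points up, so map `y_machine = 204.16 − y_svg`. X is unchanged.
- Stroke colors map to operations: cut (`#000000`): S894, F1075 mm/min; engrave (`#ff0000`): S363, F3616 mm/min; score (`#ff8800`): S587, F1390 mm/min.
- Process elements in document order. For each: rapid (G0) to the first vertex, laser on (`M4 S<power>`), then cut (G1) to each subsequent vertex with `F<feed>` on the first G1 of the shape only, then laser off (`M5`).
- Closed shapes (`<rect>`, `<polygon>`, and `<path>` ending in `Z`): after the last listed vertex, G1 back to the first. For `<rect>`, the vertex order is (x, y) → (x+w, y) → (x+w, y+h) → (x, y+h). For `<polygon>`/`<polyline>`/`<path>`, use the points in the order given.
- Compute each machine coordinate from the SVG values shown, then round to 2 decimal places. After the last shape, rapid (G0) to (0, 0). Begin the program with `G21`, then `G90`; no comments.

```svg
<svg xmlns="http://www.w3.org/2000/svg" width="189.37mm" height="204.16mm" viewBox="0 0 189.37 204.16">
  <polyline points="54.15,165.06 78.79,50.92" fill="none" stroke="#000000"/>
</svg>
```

G21
G90
G0 X54.15 Y39.10
M4 S894
G1 X78.79 Y153.24 F1075
M5
G0 X0.00 Y0.00

viewBox `0 0 189.37 204.16` with mm width/height → 1 unit = 1 mm. Flip: y_m = 204.16 − y_svg.

**Shape 1** — `<polyline>` line segment, stroke `#000000` → cut (S894, F1075). Machine vertices: (54.15,39.10) → (78.79,153.24). Open path.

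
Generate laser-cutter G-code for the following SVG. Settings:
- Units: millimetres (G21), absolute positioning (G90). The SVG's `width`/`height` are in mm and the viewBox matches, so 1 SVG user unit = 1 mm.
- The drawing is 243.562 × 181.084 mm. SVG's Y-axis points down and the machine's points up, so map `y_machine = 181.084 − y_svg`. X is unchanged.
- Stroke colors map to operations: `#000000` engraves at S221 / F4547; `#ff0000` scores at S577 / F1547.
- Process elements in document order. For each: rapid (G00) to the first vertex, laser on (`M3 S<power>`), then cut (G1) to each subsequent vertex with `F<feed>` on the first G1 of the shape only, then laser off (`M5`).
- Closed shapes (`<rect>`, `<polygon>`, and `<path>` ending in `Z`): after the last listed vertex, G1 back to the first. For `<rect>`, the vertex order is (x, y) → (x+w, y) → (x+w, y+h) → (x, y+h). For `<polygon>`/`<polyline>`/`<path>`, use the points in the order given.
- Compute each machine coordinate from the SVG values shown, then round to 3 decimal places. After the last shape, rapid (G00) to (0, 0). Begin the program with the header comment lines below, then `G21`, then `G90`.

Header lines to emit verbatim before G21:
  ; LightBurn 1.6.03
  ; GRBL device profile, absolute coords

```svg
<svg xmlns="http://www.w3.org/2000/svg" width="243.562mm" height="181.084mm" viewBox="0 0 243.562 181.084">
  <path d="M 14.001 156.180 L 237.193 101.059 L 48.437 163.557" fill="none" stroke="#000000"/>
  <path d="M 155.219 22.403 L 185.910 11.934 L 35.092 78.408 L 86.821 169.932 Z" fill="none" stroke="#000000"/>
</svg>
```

1 u = 1 mm; y_m = 181.084 − y.

[1] `<path>` open polyline, #000000→engrave S221 F4547: (14.001,24.904) → (237.193,80.025) → (48.437,17.527)

[2] `<path>` closed polygon, #000000→engrave S221 F4547: (155.219,158.681) → (185.910,169.150) → (35.092,102.676) → (86.821,11.152) → (155.219,158.681) (closed)

; LightBurn 1.6.03
; GRBL device profile, absolute coords
G21
G90
G00 X14.001 Y24.904
M3 S221
G1 X237.193 Y80.025 F4547
G1 X48.437 Y17.527
M5
G00 X155.219 Y158.681
M3 S221
G1 X185.910 Y169.150 F4547
G1 X35.092 Y102.676
G1 X86.821 Y11.152
G1 X155.219 Y158.681
M5
G00 X0.000 Y0.000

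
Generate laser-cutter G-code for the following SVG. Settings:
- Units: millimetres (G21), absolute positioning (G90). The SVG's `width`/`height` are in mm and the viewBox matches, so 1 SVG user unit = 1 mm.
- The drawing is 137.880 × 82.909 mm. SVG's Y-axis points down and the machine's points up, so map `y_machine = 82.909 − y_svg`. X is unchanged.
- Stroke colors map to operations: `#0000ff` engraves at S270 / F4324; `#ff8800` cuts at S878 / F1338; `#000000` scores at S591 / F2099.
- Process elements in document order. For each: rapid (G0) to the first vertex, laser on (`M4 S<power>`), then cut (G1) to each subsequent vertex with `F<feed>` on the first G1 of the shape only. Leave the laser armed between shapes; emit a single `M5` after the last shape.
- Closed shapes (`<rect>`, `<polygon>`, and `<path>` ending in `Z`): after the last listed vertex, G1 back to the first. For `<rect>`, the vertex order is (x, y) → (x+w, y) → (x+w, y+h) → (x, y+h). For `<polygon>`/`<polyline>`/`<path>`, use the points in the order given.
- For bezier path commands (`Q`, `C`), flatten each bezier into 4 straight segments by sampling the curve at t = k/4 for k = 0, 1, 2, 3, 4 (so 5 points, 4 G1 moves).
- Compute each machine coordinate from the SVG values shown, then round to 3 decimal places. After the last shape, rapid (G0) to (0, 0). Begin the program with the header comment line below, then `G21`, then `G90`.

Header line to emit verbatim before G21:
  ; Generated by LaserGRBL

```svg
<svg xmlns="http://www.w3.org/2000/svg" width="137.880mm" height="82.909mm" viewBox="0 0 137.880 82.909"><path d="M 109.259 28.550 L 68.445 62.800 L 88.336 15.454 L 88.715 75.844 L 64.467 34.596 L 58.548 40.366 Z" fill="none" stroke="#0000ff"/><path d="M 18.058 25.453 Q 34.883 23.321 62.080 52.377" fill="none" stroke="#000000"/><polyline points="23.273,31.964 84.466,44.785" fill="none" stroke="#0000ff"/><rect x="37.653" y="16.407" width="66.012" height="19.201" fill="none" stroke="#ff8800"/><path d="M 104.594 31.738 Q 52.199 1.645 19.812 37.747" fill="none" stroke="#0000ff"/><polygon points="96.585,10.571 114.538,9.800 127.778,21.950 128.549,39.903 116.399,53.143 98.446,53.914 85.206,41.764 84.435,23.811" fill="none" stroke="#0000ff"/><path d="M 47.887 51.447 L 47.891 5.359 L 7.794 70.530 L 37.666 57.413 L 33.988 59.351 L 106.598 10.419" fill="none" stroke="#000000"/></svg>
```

; Generated by LaserGRBL
G21
G90
G0 X109.259 Y54.359
M4 S270
G1 X68.445 Y20.109 F4324
G1 X88.336 Y67.455
G1 X88.715 Y7.065
G1 X64.467 Y48.313
G1 X58.548 Y42.543
G1 X109.259 Y54.359
G0 X18.058 Y57.456
M4 S591
G1 X27.119 Y56.573 F2099
G1 X37.476 Y51.791
G1 X49.130 Y43.111
G1 X62.080 Y30.532
G0 X23.273 Y50.945
M4 S270
G1 X84.466 Y38.124 F4324
G0 X37.653 Y66.502
M4 S878
G1 X103.665 Y66.502 F1338
G1 X103.665 Y47.301
G1 X37.653 Y47.301
G1 X37.653 Y66.502
G0 X104.594 Y51.171
M4 S270
G1 X79.647 Y62.080 F4324
G1 X57.201 Y64.715
G1 X37.256 Y59.076
G1 X19.812 Y45.162
G0 X96.585 Y72.338
M4 S270
G1 X114.538 Y73.109 F4324
G1 X127.778 Y60.959
G1 X128.549 Y43.006
G1 X116.399 Y29.766
G1 X98.446 Y28.995
G1 X85.206 Y41.145
G1 X84.435 Y59.098
G1 X96.585 Y72.338
G0 X47.887 Y31.462
M4 S591
G1 X47.891 Y77.550 F2099
G1 X7.794 Y12.379
G1 X37.666 Y25.496
G1 X33.988 Y23.558
G1 X106.598 Y72.490
M5
G0 X0.000 Y0.000

1 u = 1 mm; y_m = 82.909 − y.

[1] `<path>` closed polygon, #0000ff→engrave S270 F4324: (109.259,54.359) → (68.445,20.109) → (88.336,67.455) → (88.715,7.065) → (64.467,48.313) → (58.548,42.543) → (109.259,54.359) (closed)

[2] `<path>` quadratic bezier, #000000→score S591 F2099: (18.058,57.456) → (27.119,56.573) → (37.476,51.791) → (49.130,43.111) → (62.080,30.532)

[3] `<polyline>` line segment, #0000ff→engrave S270 F4324: (23.273,50.945) → (84.466,38.124)

[4] `<rect>` rectangle, #ff8800→cut S878 F1338: (37.653,66.502) → (103.665,66.502) → (103.665,47.301) → (37.653,47.301) → (37.653,66.502) (closed)

[5] `<path>` quadratic bezier, #0000ff→engrave S270 F4324: (104.594,51.171) → (79.647,62.080) → (57.201,64.715) → (37.256,59.076) → (19.812,45.162)

[6] `<polygon>` regular polygon, #0000ff→engrave S270 F4324: (96.585,72.338) → (114.538,73.109) → (127.778,60.959) → (128.549,43.006) → (116.399,29.766) → (98.446,28.995) → (85.206,41.145) → (84.435,59.098) → (96.585,72.338) (closed)

[7] `<path>` open polyline, #000000→score S591 F2099: (47.887,31.462) → (47.891,77.550) → (7.794,12.379) → (37.666,25.496) → (33.988,23.558) → (106.598,72.490)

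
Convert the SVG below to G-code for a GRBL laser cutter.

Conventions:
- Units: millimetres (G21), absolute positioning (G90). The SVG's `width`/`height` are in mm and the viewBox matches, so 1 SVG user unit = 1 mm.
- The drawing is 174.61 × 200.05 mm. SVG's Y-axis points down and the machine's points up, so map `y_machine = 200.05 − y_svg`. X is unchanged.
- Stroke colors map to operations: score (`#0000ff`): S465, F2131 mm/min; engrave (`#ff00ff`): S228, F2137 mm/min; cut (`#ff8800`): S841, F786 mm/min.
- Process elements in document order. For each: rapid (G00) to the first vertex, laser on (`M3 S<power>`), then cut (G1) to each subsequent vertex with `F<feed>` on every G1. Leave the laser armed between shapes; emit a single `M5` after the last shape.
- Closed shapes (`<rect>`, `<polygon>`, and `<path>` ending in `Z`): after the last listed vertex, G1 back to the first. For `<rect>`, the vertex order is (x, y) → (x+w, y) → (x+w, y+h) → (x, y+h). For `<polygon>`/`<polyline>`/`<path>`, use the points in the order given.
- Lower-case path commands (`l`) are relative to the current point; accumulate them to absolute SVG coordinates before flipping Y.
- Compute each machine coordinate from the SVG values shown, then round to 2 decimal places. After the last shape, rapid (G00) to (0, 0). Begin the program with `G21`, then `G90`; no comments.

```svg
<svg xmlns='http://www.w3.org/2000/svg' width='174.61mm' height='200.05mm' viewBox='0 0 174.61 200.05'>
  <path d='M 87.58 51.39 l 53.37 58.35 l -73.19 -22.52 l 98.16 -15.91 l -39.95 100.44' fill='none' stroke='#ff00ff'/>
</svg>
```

Since the viewBox matches the mm dimensions, user units are millimetres directly. The only transform is the Y-flip y_m = 200.05 − y_svg.

Shape 1 is a open polyline drawn with `<path>`. Its stroke #ff00ff means engrave at S228, F2137. After flipping Y the toolpath is (87.58,148.66) → (140.95,90.31) → (67.76,112.83) → (165.92,128.74) → (125.97,28.30).

G21
G90
G00 X87.58 Y148.66
M3 S228
G1 X140.95 Y90.31 F2137
G1 X67.76 Y112.83 F2137
G1 X165.92 Y128.74 F2137
G1 X125.97 Y28.30 F2137
M5
G00 X0.00 Y0.00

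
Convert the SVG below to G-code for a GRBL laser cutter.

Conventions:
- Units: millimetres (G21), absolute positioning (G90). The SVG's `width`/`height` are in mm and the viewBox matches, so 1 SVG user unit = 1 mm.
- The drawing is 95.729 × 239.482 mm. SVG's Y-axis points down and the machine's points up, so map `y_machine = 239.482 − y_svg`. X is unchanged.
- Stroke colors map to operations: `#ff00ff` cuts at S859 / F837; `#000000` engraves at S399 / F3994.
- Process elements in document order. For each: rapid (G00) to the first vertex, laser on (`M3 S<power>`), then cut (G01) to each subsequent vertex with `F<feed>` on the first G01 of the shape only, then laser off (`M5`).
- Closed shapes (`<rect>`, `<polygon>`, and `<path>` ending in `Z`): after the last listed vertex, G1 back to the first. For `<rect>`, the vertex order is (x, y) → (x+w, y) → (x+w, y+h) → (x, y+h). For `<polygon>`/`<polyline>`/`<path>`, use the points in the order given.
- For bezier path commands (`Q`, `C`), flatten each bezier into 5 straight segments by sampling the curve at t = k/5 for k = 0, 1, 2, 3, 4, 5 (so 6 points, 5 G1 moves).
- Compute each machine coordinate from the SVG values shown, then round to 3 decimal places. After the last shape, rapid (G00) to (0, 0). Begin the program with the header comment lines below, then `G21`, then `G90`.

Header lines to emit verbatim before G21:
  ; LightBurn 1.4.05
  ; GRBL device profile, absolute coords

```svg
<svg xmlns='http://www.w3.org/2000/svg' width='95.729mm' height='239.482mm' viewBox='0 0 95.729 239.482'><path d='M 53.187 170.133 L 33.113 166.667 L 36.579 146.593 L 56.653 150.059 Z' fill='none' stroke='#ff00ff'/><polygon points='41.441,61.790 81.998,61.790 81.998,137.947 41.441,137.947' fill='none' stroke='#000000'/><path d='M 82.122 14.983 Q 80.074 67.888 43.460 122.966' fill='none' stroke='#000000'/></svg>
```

Since the viewBox matches the mm dimensions, user units are millimetres directly. The only transform is the Y-flip y_m = 239.482 − y_svg.

Shape 1 is a regular polygon drawn with `<path>`. Its stroke #ff00ff means cut at S859, F837. After flipping Y the toolpath is (53.187,69.349) → (33.113,72.815) → (36.579,92.889) → (56.653,89.423) → (53.187,69.349), returning to the start.

Shape 2 is a rectangle drawn with `<polygon>`. Its stroke #000000 means engrave at S399, F3994. After flipping Y the toolpath is (41.441,177.692) → (81.998,177.692) → (81.998,101.535) → (41.441,101.535) → (41.441,177.692), returning to the start.

Shape 3 is a quadratic bezier drawn with `<path>`. Its stroke #000000 means engrave at S399, F3994. After flipping Y the toolpath is (82.122,224.499) → (79.920,203.250) → (74.953,181.827) → (67.221,160.231) → (56.723,138.460) → (43.460,116.516).

; LightBurn 1.4.05
; GRBL device profile, absolute coords
G21
G90
G00 X53.187 Y69.349
M3 S859
G01 X33.113 Y72.815 F837
G01 X36.579 Y92.889
G01 X56.653 Y89.423
G01 X53.187 Y69.349
M5
G00 X41.441 Y177.692
M3 S399
G01 X81.998 Y177.692 F3994
G01 X81.998 Y101.535
G01 X41.441 Y101.535
G01 X41.441 Y177.692
M5
G00 X82.122 Y224.499
M3 S399
G01 X79.920 Y203.250 F3994
G01 X74.953 Y181.827
G01 X67.221 Y160.231
G01 X56.723 Y138.460
G01 X43.460 Y116.516
M5
G00 X0.000 Y0.000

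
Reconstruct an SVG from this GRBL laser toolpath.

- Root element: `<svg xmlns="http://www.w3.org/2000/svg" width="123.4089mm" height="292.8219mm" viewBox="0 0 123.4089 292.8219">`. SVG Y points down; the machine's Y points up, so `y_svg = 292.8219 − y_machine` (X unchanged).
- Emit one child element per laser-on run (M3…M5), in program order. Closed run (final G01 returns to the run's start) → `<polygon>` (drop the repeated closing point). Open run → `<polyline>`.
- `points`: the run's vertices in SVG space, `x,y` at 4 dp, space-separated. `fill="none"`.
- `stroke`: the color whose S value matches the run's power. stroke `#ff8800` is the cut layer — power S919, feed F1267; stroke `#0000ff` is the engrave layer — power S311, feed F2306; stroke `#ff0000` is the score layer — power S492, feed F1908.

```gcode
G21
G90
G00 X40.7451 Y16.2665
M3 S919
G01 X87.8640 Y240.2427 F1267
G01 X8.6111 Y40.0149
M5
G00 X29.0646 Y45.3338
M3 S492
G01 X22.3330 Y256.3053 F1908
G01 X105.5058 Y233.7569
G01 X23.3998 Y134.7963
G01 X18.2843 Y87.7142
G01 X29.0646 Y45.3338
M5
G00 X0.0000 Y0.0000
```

<svg xmlns="http://www.w3.org/2000/svg" width="123.4089mm" height="292.8219mm" viewBox="0 0 123.4089 292.8219">
  <polyline points="40.7451,276.5554 87.8640,52.5792 8.6111,252.8070" fill="none" stroke="#ff8800"/>
  <polygon points="29.0646,247.4881 22.3330,36.5166 105.5058,59.0650 23.3998,158.0256 18.2843,205.1077" fill="none" stroke="#ff0000"/>
</svg>

Machine Y-up, SVG Y-down with viewBox height 292.8219, so y_svg = 292.8219 − y_machine; X carries over.

Run 1: S919 ⇒ cut layer `#ff8800`. The run is open, so emit a `<polyline>` with points (Y-flipped): 40.7451,276.5554 87.8640,52.5792 8.6111,252.8070.

Run 2: the run's S492 means `#ff0000` (score). The run returns to its start, so emit a `<polygon>` with points (Y-flipped): 29.0646,247.4881 22.3330,36.5166 105.5058,59.0650 23.3998,158.0256 18.2843,205.1077.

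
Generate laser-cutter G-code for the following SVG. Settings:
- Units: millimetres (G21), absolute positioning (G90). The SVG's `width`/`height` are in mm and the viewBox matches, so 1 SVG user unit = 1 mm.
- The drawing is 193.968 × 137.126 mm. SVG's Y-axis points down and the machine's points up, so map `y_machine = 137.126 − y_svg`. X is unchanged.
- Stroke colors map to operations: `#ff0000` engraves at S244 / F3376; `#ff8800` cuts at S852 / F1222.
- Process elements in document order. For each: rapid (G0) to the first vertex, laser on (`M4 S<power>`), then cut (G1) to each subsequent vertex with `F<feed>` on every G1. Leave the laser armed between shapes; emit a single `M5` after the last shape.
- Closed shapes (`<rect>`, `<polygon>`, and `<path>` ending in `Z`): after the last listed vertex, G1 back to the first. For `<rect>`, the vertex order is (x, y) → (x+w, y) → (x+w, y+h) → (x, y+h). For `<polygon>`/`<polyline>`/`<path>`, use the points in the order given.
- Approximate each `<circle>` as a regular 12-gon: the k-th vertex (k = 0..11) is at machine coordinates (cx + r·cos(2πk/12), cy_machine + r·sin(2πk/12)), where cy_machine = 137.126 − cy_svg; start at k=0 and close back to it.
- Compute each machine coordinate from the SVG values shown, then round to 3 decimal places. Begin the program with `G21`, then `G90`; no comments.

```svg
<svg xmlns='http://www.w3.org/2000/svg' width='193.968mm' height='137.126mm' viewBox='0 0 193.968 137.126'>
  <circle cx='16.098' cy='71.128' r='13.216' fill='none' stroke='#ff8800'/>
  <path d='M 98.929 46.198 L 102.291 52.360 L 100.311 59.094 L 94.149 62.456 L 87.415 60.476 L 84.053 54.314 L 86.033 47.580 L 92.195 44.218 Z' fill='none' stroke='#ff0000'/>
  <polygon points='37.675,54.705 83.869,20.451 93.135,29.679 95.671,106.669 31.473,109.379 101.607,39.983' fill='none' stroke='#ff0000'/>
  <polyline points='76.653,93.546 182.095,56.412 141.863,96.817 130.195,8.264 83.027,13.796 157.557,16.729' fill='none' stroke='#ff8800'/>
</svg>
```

1 u = 1 mm; y_m = 137.126 − y.

[1] `<circle>` circle, #ff8800→cut S852 F1222: (29.314,65.998) → (27.543,72.606) → (22.706,77.443) → (16.098,79.214) → (9.490,77.443) → (4.653,72.606) → (2.882,65.998) → (4.653,59.390) → (9.490,54.553) → (16.098,52.782) → (22.706,54.553) → (27.543,59.390) → (29.314,65.998) (closed)

[2] `<path>` regular polygon, #ff0000→engrave S244 F3376: (98.929,90.928) → (102.291,84.766) → (100.311,78.032) → (94.149,74.670) → (87.415,76.650) → (84.053,82.812) → (86.033,89.546) → (92.195,92.908) → (98.929,90.928) (closed)

[3] `<polygon>` closed polygon, #ff0000→engrave S244 F3376: (37.675,82.421) → (83.869,116.675) → (93.135,107.447) → (95.671,30.457) → (31.473,27.747) → (101.607,97.143) → (37.675,82.421) (closed)

[4] `<polyline>` open polyline, #ff8800→cut S852 F1222: (76.653,43.580) → (182.095,80.714) → (141.863,40.309) → (130.195,128.862) → (83.027,123.330) → (157.557,120.397)

G21
G90
G0 X29.314 Y65.998
M4 S852
G1 X27.543 Y72.606 F1222
G1 X22.706 Y77.443 F1222
G1 X16.098 Y79.214 F1222
G1 X9.490 Y77.443 F1222
G1 X4.653 Y72.606 F1222
G1 X2.882 Y65.998 F1222
G1 X4.653 Y59.390 F1222
G1 X9.490 Y54.553 F1222
G1 X16.098 Y52.782 F1222
G1 X22.706 Y54.553 F1222
G1 X27.543 Y59.390 F1222
G1 X29.314 Y65.998 F1222
G0 X98.929 Y90.928
M4 S244
G1 X102.291 Y84.766 F3376
G1 X100.311 Y78.032 F3376
G1 X94.149 Y74.670 F3376
G1 X87.415 Y76.650 F3376
G1 X84.053 Y82.812 F3376
G1 X86.033 Y89.546 F3376
G1 X92.195 Y92.908 F3376
G1 X98.929 Y90.928 F3376
G0 X37.675 Y82.421
M4 S244
G1 X83.869 Y116.675 F3376
G1 X93.135 Y107.447 F3376
G1 X95.671 Y30.457 F3376
G1 X31.473 Y27.747 F3376
G1 X101.607 Y97.143 F3376
G1 X37.675 Y82.421 F3376
G0 X76.653 Y43.580
M4 S852
G1 X182.095 Y80.714 F1222
G1 X141.863 Y40.309 F1222
G1 X130.195 Y128.862 F1222
G1 X83.027 Y123.330 F1222
G1 X157.557 Y120.397 F1222
M5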